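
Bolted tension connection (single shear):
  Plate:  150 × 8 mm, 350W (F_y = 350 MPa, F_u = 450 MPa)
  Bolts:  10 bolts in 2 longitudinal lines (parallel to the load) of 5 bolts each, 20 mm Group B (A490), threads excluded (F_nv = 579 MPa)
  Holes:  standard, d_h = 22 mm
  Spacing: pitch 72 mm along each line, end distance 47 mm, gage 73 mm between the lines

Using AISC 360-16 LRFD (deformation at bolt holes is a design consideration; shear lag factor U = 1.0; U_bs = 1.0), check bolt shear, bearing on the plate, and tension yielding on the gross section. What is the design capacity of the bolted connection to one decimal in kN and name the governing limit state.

378.0 kN (gross-section yield governs)

Bolt shear: A_b = π(20)²/4 = 314.16 mm². φR_n = 0.75 × 579 × 314.16 × 10 × 1 = 1364.2 kN.
Bearing (8 mm plate, F_u = 450 MPa): end bolts L_c = 47 − 22/2 = 36, R_n = min(1.2×36×8×450, 2.4×20×8×450) = 155.52 kN/bolt; interior L_c = 72 − 22 = 50, R_n = 172.8 kN/bolt. φR_n = 0.75 × (2×155.52 + 8×172.8) = 1270.1 kN.
Tension yield (gross): A_g = 150×8 = 1200 mm². φR_n = 0.90 × 350 × 1200 = 378.0 kN.
Governing: min(1364.2, 1270.1, 378.0) = 378.0 kN → gross-section yield.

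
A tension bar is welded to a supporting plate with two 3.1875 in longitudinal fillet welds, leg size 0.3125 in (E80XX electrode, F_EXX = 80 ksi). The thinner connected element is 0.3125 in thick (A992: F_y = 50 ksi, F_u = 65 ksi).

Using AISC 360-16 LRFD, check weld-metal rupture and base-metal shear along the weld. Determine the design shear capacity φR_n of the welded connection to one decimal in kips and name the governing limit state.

Weld metal: throat = 0.707×0.3125 = 0.22094 in, L = 2×3.1875 = 6.375 in. φR_n = 0.75 × 0.6 × 80 × 0.22094 × 6.375 = 50.7 kips.
Base metal shear (0.3125 in plate): yield φR_n = 1.0×0.6×50×0.3125×6.375 = 59.8 kips; rupture φR_n = 0.75×0.6×65×0.3125×6.375 = 58.3 kips; take 58.3 kips (rupture).
Governing: min(50.7, 58.3) = 50.7 kips → weld metal.

50.7 kips (weld metal governs)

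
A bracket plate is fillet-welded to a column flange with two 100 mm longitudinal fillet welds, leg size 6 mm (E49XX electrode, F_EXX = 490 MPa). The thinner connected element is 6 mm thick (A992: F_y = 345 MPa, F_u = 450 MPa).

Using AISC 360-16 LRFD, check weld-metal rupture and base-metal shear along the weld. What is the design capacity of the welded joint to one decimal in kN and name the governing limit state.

Weld metal: throat = 0.707×6 = 4.242 mm, L = 2×100 = 200 mm. φR_n = 0.75 × 0.6 × 490 × 4.242 × 200 = 187.1 kN.
Base metal shear (6 mm plate): yield φR_n = 1.0×0.6×345×6×200 = 248.4 kN; rupture φR_n = 0.75×0.6×450×6×200 = 243.0 kN; take 243.0 kN (rupture).
Governing: min(187.1, 243.0) = 187.1 kN → weld metal.

187.1 kN (weld metal governs)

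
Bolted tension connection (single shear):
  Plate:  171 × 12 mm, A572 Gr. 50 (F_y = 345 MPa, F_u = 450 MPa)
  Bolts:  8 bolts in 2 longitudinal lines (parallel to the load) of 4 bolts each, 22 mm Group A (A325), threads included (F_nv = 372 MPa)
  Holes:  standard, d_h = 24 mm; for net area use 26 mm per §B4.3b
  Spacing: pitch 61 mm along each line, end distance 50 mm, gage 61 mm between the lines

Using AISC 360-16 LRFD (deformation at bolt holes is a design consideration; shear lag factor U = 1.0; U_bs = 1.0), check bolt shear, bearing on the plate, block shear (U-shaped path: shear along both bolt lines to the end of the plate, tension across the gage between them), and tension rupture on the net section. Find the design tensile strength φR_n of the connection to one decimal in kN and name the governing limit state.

482.0 kN (net-section rupture governs)

Bolt shear: A_b = π(22)²/4 = 380.13 mm². φR_n = 0.75 × 372 × 380.13 × 8 × 1 = 848.5 kN.
Bearing (12 mm plate, F_u = 450 MPa): end bolts L_c = 50 − 24/2 = 38, R_n = min(1.2×38×12×450, 2.4×22×12×450) = 246.24 kN/bolt; interior L_c = 61 − 24 = 37, R_n = 239.76 kN/bolt. φR_n = 0.75 × (2×246.24 + 6×239.76) = 1448.3 kN.
Block shear: shear path 2×[50+3×61] = 2×233 mm, A_gv = 5592, A_nv = 2×(233 − 3.5×26)×12 = 3408 mm²; tension across gage: (61 − 1×26)×12 = 420 mm². R_n = min(0.6×450×3408, 0.6×345×5592) + 1.0×450×420 = min(920.16, 1157.5) + 189 = 1109.2 kN. φR_n = 0.75 × 1109.2 = 831.9 kN.
Tension rupture (net): A_n = (171 − 2×26)×12 = 1428 mm² (U = 1.0, A_e = A_n). φR_n = 0.75 × 450 × 1428 = 482.0 kN.
Governing: min(848.5, 1448.3, 831.9, 482.0) = 482.0 kN → net-section rupture.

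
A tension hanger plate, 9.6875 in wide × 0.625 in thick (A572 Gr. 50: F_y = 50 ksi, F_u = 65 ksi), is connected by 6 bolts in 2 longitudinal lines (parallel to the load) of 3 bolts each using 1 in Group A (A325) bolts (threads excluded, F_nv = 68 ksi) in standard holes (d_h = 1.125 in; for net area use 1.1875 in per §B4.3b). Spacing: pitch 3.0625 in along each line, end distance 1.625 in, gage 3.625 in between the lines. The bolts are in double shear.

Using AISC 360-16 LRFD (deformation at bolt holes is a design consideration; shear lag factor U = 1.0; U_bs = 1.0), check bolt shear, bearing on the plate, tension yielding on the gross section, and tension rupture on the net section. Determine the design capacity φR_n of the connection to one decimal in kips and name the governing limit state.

222.8 kips (net-section rupture governs)

Bolt shear: A_b = π(1)²/4 = 0.7854 in². φR_n = 0.75 × 68 × 0.7854 × 6 × 2 = 480.7 kips.
Bearing (0.625 in plate, F_u = 65 ksi): end bolts L_c = 1.625 − 1.125/2 = 1.0625, R_n = min(1.2×1.0625×0.625×65, 2.4×1×0.625×65) = 51.797 kips/bolt; interior L_c = 3.0625 − 1.125 = 1.9375, R_n = 94.453 kips/bolt. φR_n = 0.75 × (2×51.797 + 4×94.453) = 361.1 kips.
Tension yield (gross): A_g = 9.6875×0.625 = 6.0547 in². φR_n = 0.90 × 50 × 6.0547 = 272.5 kips.
Tension rupture (net): A_n = (9.6875 − 2×1.1875)×0.625 = 4.5703 in² (U = 1.0, A_e = A_n). φR_n = 0.75 × 65 × 4.5703 = 222.8 kips.
Governing: min(480.7, 361.1, 272.5, 222.8) = 222.8 kips → net-section rupture.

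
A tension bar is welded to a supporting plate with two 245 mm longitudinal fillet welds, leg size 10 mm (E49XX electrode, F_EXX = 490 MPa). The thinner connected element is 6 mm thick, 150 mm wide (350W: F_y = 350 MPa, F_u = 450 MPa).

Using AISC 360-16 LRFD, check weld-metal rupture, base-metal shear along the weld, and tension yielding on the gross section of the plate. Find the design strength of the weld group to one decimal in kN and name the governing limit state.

283.5 kN (gross-section yield governs)

Weld metal: throat = 0.707×10 = 7.07 mm, L = 2×245 = 490 mm. φR_n = 0.75 × 0.6 × 490 × 7.07 × 490 = 763.9 kN.
Base metal shear (6 mm plate): yield φR_n = 1.0×0.6×350×6×490 = 617.4 kN; rupture φR_n = 0.75×0.6×450×6×490 = 595.4 kN; take 595.4 kN (rupture).
Tension yield (gross): A_g = 150×6 = 900 mm². φR_n = 0.90 × 350 × 900 = 283.5 kN.
Governing: min(763.9, 595.4, 283.5) = 283.5 kN → gross-section yield.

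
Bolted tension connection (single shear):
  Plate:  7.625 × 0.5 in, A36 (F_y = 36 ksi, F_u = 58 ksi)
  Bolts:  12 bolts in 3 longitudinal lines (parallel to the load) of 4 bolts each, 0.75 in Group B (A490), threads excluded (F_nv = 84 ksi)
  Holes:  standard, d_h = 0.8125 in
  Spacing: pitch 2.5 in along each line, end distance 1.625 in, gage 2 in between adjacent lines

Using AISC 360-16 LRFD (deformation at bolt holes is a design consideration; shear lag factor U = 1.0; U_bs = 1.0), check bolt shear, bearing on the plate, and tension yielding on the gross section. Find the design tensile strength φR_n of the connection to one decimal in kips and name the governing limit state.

Bolt shear: A_b = π(0.75)²/4 = 0.44179 in². φR_n = 0.75 × 84 × 0.44179 × 12 × 1 = 334.0 kips.
Bearing (0.5 in plate, F_u = 58 ksi): end bolts L_c = 1.625 − 0.8125/2 = 1.21875, R_n = min(1.2×1.21875×0.5×58, 2.4×0.75×0.5×58) = 42.413 kips/bolt; interior L_c = 2.5 − 0.8125 = 1.6875, R_n = 52.2 kips/bolt. φR_n = 0.75 × (3×42.413 + 9×52.2) = 447.8 kips.
Tension yield (gross): A_g = 7.625×0.5 = 3.8125 in². φR_n = 0.90 × 36 × 3.8125 = 123.5 kips.
Governing: min(334.0, 447.8, 123.5) = 123.5 kips → gross-section yield.

123.5 kips (gross-section yield governs)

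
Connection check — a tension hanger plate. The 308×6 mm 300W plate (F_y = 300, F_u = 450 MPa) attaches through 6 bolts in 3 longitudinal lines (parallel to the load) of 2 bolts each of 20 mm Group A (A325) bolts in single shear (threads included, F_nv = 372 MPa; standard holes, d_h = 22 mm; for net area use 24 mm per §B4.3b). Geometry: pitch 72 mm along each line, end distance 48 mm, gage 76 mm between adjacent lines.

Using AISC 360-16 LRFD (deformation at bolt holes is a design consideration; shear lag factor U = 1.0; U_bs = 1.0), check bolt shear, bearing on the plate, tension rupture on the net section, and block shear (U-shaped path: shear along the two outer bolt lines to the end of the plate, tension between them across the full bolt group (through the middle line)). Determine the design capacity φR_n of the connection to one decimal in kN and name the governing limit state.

Bolt shear: A_b = π(20)²/4 = 314.16 mm². φR_n = 0.75 × 372 × 314.16 × 6 × 1 = 525.9 kN.
Bearing (6 mm plate, F_u = 450 MPa): end bolts L_c = 48 − 22/2 = 37, R_n = min(1.2×37×6×450, 2.4×20×6×450) = 119.88 kN/bolt; interior L_c = 72 − 22 = 50, R_n = 129.6 kN/bolt. φR_n = 0.75 × (3×119.88 + 3×129.6) = 561.3 kN.
Tension rupture (net): A_n = (308 − 3×24)×6 = 1416 mm² (U = 1.0, A_e = A_n). φR_n = 0.75 × 450 × 1416 = 477.9 kN.
Block shear: shear path 2×[48+1×72] = 2×120 mm, A_gv = 1440, A_nv = 2×(120 − 1.5×24)×6 = 1008 mm²; tension across gage: (152 − 2×24)×6 = 624 mm². R_n = min(0.6×450×1008, 0.6×300×1440) + 1.0×450×624 = min(272.16, 259.2) + 280.8 = 540 kN. φR_n = 0.75 × 540 = 405.0 kN.
Governing: min(525.9, 561.3, 477.9, 405.0) = 405.0 kN → block shear.

405.0 kN (block shear governs)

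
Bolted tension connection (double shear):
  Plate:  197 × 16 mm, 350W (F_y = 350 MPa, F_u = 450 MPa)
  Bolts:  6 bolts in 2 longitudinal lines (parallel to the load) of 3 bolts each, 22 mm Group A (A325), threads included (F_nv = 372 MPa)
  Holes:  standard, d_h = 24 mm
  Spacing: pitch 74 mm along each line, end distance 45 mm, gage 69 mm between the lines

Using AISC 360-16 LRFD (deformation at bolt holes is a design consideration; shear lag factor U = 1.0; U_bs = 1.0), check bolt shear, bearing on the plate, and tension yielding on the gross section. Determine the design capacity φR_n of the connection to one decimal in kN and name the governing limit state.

992.9 kN (gross-section yield governs)

Bolt shear: A_b = π(22)²/4 = 380.13 mm². φR_n = 0.75 × 372 × 380.13 × 6 × 2 = 1272.7 kN.
Bearing (16 mm plate, F_u = 450 MPa): end bolts L_c = 45 − 24/2 = 33, R_n = min(1.2×33×16×450, 2.4×22×16×450) = 285.12 kN/bolt; interior L_c = 74 − 24 = 50, R_n = 380.16 kN/bolt. φR_n = 0.75 × (2×285.12 + 4×380.16) = 1568.2 kN.
Tension yield (gross): A_g = 197×16 = 3152 mm². φR_n = 0.90 × 350 × 3152 = 992.9 kN.
Governing: min(1272.7, 1568.2, 992.9) = 992.9 kN → gross-section yield.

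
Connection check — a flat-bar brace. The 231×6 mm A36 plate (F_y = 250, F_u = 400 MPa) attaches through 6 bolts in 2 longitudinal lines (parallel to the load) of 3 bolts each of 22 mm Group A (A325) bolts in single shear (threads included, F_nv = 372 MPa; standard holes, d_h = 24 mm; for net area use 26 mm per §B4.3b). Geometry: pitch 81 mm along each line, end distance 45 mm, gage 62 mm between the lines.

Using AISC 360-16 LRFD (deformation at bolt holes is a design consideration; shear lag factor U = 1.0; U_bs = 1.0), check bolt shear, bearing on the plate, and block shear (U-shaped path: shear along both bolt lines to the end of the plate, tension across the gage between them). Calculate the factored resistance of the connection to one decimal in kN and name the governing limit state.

344.3 kN (block shear governs)

Bolt shear: A_b = π(22)²/4 = 380.13 mm². φR_n = 0.75 × 372 × 380.13 × 6 × 1 = 636.3 kN.
Bearing (6 mm plate, F_u = 400 MPa): end bolts L_c = 45 − 24/2 = 33, R_n = min(1.2×33×6×400, 2.4×22×6×400) = 95.04 kN/bolt; interior L_c = 81 − 24 = 57, R_n = 126.72 kN/bolt. φR_n = 0.75 × (2×95.04 + 4×126.72) = 522.7 kN.
Block shear: shear path 2×[45+2×81] = 2×207 mm, A_gv = 2484, A_nv = 2×(207 − 2.5×26)×6 = 1704 mm²; tension across gage: (62 − 1×26)×6 = 216 mm². R_n = min(0.6×400×1704, 0.6×250×2484) + 1.0×400×216 = min(408.96, 372.6) + 86.4 = 459 kN. φR_n = 0.75 × 459 = 344.3 kN.
Governing: min(636.3, 522.7, 344.3) = 344.3 kN → block shear.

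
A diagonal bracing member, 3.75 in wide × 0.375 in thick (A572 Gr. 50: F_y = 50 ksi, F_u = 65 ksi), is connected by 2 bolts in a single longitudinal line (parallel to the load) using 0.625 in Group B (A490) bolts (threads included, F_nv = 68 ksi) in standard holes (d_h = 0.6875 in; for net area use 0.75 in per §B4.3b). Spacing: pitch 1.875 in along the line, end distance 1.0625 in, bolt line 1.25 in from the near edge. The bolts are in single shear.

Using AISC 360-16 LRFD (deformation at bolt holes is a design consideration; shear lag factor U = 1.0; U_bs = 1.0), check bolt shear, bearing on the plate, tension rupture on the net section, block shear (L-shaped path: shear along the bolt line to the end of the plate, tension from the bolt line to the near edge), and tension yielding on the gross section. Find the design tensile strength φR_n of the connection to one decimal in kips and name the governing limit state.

Bolt shear: A_b = π(0.625)²/4 = 0.3068 in². φR_n = 0.75 × 68 × 0.3068 × 2 × 1 = 31.3 kips.
Bearing (0.375 in plate, F_u = 65 ksi): end bolts L_c = 1.0625 − 0.6875/2 = 0.71875, R_n = min(1.2×0.71875×0.375×65, 2.4×0.625×0.375×65) = 21.023 kips/bolt; interior L_c = 1.875 − 0.6875 = 1.1875, R_n = 34.734 kips/bolt. φR_n = 0.75 × (1×21.023 + 1×34.734) = 41.8 kips.
Tension rupture (net): A_n = (3.75 − 1×0.75)×0.375 = 1.125 in² (U = 1.0, A_e = A_n). φR_n = 0.75 × 65 × 1.125 = 54.8 kips.
Block shear: shear path 1×[1.0625+1×1.875] = 1×2.9375 in, A_gv = 1.1016, A_nv = 1×(2.9375 − 1.5×0.75)×0.375 = 0.67969 in²; tension to near edge: (1.25 − 0.5×0.75)×0.375 = 0.32813 in². R_n = min(0.6×65×0.67969, 0.6×50×1.1016) + 1.0×65×0.32813 = min(26.508, 33.048) + 21.328 = 47.836 kips. φR_n = 0.75 × 47.836 = 35.9 kips.
Tension yield (gross): A_g = 3.75×0.375 = 1.4063 in². φR_n = 0.90 × 50 × 1.4063 = 63.3 kips.
Governing: min(31.3, 41.8, 54.8, 35.9, 63.3) = 31.3 kips → bolt shear.

31.3 kips (bolt shear governs)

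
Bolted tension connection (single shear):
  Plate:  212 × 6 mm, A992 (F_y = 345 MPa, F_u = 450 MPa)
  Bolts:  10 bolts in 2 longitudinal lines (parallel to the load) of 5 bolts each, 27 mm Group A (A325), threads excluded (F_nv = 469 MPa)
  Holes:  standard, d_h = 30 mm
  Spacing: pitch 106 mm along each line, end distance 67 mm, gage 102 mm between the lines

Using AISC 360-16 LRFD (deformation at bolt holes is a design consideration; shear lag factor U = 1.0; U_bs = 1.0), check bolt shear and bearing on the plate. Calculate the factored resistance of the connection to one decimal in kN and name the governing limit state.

Bolt shear: A_b = π(27)²/4 = 572.56 mm². φR_n = 0.75 × 469 × 572.56 × 10 × 1 = 2014.0 kN.
Bearing (6 mm plate, F_u = 450 MPa): end bolts L_c = 67 − 30/2 = 52, R_n = min(1.2×52×6×450, 2.4×27×6×450) = 168.48 kN/bolt; interior L_c = 106 − 30 = 76, R_n = 174.96 kN/bolt. φR_n = 0.75 × (2×168.48 + 8×174.96) = 1302.5 kN.
Governing: min(2014.0, 1302.5) = 1302.5 kN → bearing.

1302.5 kN (bearing governs)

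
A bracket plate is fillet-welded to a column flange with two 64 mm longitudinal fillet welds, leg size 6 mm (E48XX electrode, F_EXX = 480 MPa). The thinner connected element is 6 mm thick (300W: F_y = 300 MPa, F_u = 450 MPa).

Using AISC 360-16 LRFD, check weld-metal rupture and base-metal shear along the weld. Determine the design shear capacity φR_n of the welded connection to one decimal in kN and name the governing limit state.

117.3 kN (weld metal governs)

Weld metal: throat = 0.707×6 = 4.242 mm, L = 2×64 = 128 mm. φR_n = 0.75 × 0.6 × 480 × 4.242 × 128 = 117.3 kN.
Base metal shear (6 mm plate): yield φR_n = 1.0×0.6×300×6×128 = 138.2 kN; rupture φR_n = 0.75×0.6×450×6×128 = 155.5 kN; take 138.2 kN (yield).
Governing: min(117.3, 138.2) = 117.3 kN → weld metal.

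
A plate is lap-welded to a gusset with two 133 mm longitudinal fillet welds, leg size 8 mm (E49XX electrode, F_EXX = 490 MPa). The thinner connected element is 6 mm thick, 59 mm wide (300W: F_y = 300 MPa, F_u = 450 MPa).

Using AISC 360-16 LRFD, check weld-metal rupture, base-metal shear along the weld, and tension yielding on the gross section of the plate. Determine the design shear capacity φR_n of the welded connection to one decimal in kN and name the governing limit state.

95.6 kN (gross-section yield governs)

Weld metal: throat = 0.707×8 = 5.656 mm, L = 2×133 = 266 mm. φR_n = 0.75 × 0.6 × 490 × 5.656 × 266 = 331.7 kN.
Base metal shear (6 mm plate): yield φR_n = 1.0×0.6×300×6×266 = 287.3 kN; rupture φR_n = 0.75×0.6×450×6×266 = 323.2 kN; take 287.3 kN (yield).
Tension yield (gross): A_g = 59×6 = 354 mm². φR_n = 0.90 × 300 × 354 = 95.6 kN.
Governing: min(331.7, 287.3, 95.6) = 95.6 kN → gross-section yield.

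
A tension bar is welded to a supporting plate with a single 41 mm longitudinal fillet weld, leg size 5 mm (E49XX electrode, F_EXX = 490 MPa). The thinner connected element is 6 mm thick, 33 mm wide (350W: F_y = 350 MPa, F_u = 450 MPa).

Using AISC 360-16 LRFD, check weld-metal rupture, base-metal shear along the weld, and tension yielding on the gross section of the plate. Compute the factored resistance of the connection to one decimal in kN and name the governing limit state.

32.0 kN (weld metal governs)

Weld metal: throat = 0.707×5 = 3.535 mm, L = 41 mm. φR_n = 0.75 × 0.6 × 490 × 3.535 × 41 = 32.0 kN.
Base metal shear (6 mm plate): yield φR_n = 1.0×0.6×350×6×41 = 51.7 kN; rupture φR_n = 0.75×0.6×450×6×41 = 49.8 kN; take 49.8 kN (rupture).
Tension yield (gross): A_g = 33×6 = 198 mm². φR_n = 0.90 × 350 × 198 = 62.4 kN.
Governing: min(32.0, 49.8, 62.4) = 32.0 kN → weld metal.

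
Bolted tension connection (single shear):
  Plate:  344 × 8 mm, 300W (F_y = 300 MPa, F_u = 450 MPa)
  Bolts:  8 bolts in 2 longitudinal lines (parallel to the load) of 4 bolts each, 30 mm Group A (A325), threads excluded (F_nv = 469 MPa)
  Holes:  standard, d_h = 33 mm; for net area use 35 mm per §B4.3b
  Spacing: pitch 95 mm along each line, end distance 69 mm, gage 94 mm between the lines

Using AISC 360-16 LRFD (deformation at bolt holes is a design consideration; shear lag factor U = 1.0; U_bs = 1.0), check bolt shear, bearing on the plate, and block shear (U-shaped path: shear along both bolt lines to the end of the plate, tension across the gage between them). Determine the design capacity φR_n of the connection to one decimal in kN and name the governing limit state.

909.4 kN (block shear governs)

Bolt shear: A_b = π(30)²/4 = 706.86 mm². φR_n = 0.75 × 469 × 706.86 × 8 × 1 = 1989.1 kN.
Bearing (8 mm plate, F_u = 450 MPa): end bolts L_c = 69 − 33/2 = 52.5, R_n = min(1.2×52.5×8×450, 2.4×30×8×450) = 226.8 kN/bolt; interior L_c = 95 − 33 = 62, R_n = 259.2 kN/bolt. φR_n = 0.75 × (2×226.8 + 6×259.2) = 1506.6 kN.
Block shear: shear path 2×[69+3×95] = 2×354 mm, A_gv = 5664, A_nv = 2×(354 − 3.5×35)×8 = 3704 mm²; tension across gage: (94 − 1×35)×8 = 472 mm². R_n = min(0.6×450×3704, 0.6×300×5664) + 1.0×450×472 = min(1000.1, 1019.5) + 212.4 = 1212.5 kN. φR_n = 0.75 × 1212.5 = 909.4 kN.
Governing: min(1989.1, 1506.6, 909.4) = 909.4 kN → block shear.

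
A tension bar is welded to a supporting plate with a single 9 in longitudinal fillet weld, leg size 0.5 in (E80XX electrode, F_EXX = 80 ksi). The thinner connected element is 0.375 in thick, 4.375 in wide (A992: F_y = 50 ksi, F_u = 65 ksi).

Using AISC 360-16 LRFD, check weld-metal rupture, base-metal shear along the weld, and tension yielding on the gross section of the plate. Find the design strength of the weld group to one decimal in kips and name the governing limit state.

Weld metal: throat = 0.707×0.5 = 0.3535 in, L = 9 in. φR_n = 0.75 × 0.6 × 80 × 0.3535 × 9 = 114.5 kips.
Base metal shear (0.375 in plate): yield φR_n = 1.0×0.6×50×0.375×9 = 101.3 kips; rupture φR_n = 0.75×0.6×65×0.375×9 = 98.7 kips; take 98.7 kips (rupture).
Tension yield (gross): A_g = 4.375×0.375 = 1.6406 in². φR_n = 0.90 × 50 × 1.6406 = 73.8 kips.
Governing: min(114.5, 98.7, 73.8) = 73.8 kips → gross-section yield.

73.8 kips (gross-section yield governs)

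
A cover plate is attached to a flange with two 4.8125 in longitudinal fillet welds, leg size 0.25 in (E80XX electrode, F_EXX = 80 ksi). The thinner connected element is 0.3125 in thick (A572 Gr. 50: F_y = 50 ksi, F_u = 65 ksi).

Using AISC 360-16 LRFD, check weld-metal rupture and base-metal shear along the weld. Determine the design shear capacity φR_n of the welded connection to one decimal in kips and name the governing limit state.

Weld metal: throat = 0.707×0.25 = 0.17675 in, L = 2×4.8125 = 9.625 in. φR_n = 0.75 × 0.6 × 80 × 0.17675 × 9.625 = 61.2 kips.
Base metal shear (0.3125 in plate): yield φR_n = 1.0×0.6×50×0.3125×9.625 = 90.2 kips; rupture φR_n = 0.75×0.6×65×0.3125×9.625 = 88.0 kips; take 88.0 kips (rupture).
Governing: min(61.2, 88.0) = 61.2 kips → weld metal.

61.2 kips (weld metal governs)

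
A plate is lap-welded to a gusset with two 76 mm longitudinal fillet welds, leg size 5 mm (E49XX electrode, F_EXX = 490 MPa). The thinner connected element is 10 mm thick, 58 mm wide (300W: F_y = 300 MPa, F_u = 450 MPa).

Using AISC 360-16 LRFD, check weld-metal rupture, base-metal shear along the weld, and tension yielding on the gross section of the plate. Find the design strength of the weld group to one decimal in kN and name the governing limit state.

Weld metal: throat = 0.707×5 = 3.535 mm, L = 2×76 = 152 mm. φR_n = 0.75 × 0.6 × 490 × 3.535 × 152 = 118.5 kN.
Base metal shear (10 mm plate): yield φR_n = 1.0×0.6×300×10×152 = 273.6 kN; rupture φR_n = 0.75×0.6×450×10×152 = 307.8 kN; take 273.6 kN (yield).
Tension yield (gross): A_g = 58×10 = 580 mm². φR_n = 0.90 × 300 × 580 = 156.6 kN.
Governing: min(118.5, 273.6, 156.6) = 118.5 kN → weld metal.

118.5 kN (weld metal governs)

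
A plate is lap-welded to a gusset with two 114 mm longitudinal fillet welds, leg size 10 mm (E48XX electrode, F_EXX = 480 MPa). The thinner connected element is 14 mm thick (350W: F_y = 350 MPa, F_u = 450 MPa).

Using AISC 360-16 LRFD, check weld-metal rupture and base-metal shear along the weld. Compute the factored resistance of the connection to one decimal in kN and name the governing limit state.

348.2 kN (weld metal governs)

Weld metal: throat = 0.707×10 = 7.07 mm, L = 2×114 = 228 mm. φR_n = 0.75 × 0.6 × 480 × 7.07 × 228 = 348.2 kN.
Base metal shear (14 mm plate): yield φR_n = 1.0×0.6×350×14×228 = 670.3 kN; rupture φR_n = 0.75×0.6×450×14×228 = 646.4 kN; take 646.4 kN (rupture).
Governing: min(348.2, 646.4) = 348.2 kN → weld metal.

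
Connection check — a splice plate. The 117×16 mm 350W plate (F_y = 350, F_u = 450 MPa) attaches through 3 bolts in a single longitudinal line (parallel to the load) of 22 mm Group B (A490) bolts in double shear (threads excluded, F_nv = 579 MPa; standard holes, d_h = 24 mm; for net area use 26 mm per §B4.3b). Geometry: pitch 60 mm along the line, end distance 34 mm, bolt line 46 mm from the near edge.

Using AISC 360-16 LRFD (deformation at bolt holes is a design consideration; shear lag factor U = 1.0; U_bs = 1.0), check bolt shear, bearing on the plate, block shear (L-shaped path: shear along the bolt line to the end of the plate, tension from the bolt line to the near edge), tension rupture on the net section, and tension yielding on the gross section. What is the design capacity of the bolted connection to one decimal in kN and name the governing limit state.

Bolt shear: A_b = π(22)²/4 = 380.13 mm². φR_n = 0.75 × 579 × 380.13 × 3 × 2 = 990.4 kN.
Bearing (16 mm plate, F_u = 450 MPa): end bolts L_c = 34 − 24/2 = 22, R_n = min(1.2×22×16×450, 2.4×22×16×450) = 190.08 kN/bolt; interior L_c = 60 − 24 = 36, R_n = 311.04 kN/bolt. φR_n = 0.75 × (1×190.08 + 2×311.04) = 609.1 kN.
Block shear: shear path 1×[34+2×60] = 1×154 mm, A_gv = 2464, A_nv = 1×(154 − 2.5×26)×16 = 1424 mm²; tension to near edge: (46 − 0.5×26)×16 = 528 mm². R_n = min(0.6×450×1424, 0.6×350×2464) + 1.0×450×528 = min(384.48, 517.44) + 237.6 = 622.08 kN. φR_n = 0.75 × 622.08 = 466.6 kN.
Tension rupture (net): A_n = (117 − 1×26)×16 = 1456 mm² (U = 1.0, A_e = A_n). φR_n = 0.75 × 450 × 1456 = 491.4 kN.
Tension yield (gross): A_g = 117×16 = 1872 mm². φR_n = 0.90 × 350 × 1872 = 589.7 kN.
Governing: min(990.4, 609.1, 466.6, 491.4, 589.7) = 466.6 kN → block shear.

466.6 kN (block shear governs)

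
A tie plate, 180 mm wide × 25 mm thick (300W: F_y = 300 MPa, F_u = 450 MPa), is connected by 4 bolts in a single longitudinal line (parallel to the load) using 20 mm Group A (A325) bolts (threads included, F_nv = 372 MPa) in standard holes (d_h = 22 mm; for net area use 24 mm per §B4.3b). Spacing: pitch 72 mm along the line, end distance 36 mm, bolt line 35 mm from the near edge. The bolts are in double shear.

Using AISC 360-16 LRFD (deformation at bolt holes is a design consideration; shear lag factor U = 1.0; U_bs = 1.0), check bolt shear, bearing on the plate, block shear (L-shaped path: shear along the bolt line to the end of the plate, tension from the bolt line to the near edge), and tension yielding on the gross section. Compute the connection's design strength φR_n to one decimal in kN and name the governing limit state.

701.2 kN (bolt shear governs)

Bolt shear: A_b = π(20)²/4 = 314.16 mm². φR_n = 0.75 × 372 × 314.16 × 4 × 2 = 701.2 kN.
Bearing (25 mm plate, F_u = 450 MPa): end bolts L_c = 36 − 22/2 = 25, R_n = min(1.2×25×25×450, 2.4×20×25×450) = 337.5 kN/bolt; interior L_c = 72 − 22 = 50, R_n = 540 kN/bolt. φR_n = 0.75 × (1×337.5 + 3×540) = 1468.1 kN.
Block shear: shear path 1×[36+3×72] = 1×252 mm, A_gv = 6300, A_nv = 1×(252 − 3.5×24)×25 = 4200 mm²; tension to near edge: (35 − 0.5×24)×25 = 575 mm². R_n = min(0.6×450×4200, 0.6×300×6300) + 1.0×450×575 = min(1134, 1134) + 258.75 = 1392.8 kN. φR_n = 0.75 × 1392.8 = 1044.6 kN.
Tension yield (gross): A_g = 180×25 = 4500 mm². φR_n = 0.90 × 300 × 4500 = 1215.0 kN.
Governing: min(701.2, 1468.1, 1044.6, 1215.0) = 701.2 kN → bolt shear.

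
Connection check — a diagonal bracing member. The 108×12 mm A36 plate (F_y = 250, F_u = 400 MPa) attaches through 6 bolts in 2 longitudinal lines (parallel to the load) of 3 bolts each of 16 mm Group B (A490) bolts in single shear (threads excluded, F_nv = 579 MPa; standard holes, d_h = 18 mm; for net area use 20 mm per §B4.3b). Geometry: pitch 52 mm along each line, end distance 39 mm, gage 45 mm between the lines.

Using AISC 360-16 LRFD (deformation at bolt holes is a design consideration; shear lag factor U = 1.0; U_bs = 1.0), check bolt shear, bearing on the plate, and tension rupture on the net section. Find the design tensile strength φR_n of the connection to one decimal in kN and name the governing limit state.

Bolt shear: A_b = π(16)²/4 = 201.06 mm². φR_n = 0.75 × 579 × 201.06 × 6 × 1 = 523.9 kN.
Bearing (12 mm plate, F_u = 400 MPa): end bolts L_c = 39 − 18/2 = 30, R_n = min(1.2×30×12×400, 2.4×16×12×400) = 172.8 kN/bolt; interior L_c = 52 − 18 = 34, R_n = 184.32 kN/bolt. φR_n = 0.75 × (2×172.8 + 4×184.32) = 812.2 kN.
Tension rupture (net): A_n = (108 − 2×20)×12 = 816 mm² (U = 1.0, A_e = A_n). φR_n = 0.75 × 400 × 816 = 244.8 kN.
Governing: min(523.9, 812.2, 244.8) = 244.8 kN → net-section rupture.

244.8 kN (net-section rupture governs)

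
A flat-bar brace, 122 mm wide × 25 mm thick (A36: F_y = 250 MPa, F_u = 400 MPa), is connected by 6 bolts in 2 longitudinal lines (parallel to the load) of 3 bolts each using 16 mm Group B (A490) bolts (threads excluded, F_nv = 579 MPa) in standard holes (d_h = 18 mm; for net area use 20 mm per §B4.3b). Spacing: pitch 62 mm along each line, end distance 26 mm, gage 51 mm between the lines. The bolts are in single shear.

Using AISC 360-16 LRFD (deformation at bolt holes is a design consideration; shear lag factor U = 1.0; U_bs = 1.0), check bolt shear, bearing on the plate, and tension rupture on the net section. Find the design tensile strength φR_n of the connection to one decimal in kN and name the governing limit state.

523.9 kN (bolt shear governs)

Bolt shear: A_b = π(16)²/4 = 201.06 mm². φR_n = 0.75 × 579 × 201.06 × 6 × 1 = 523.9 kN.
Bearing (25 mm plate, F_u = 400 MPa): end bolts L_c = 26 − 18/2 = 17, R_n = min(1.2×17×25×400, 2.4×16×25×400) = 204 kN/bolt; interior L_c = 62 − 18 = 44, R_n = 384 kN/bolt. φR_n = 0.75 × (2×204 + 4×384) = 1458.0 kN.
Tension rupture (net): A_n = (122 − 2×20)×25 = 2050 mm² (U = 1.0, A_e = A_n). φR_n = 0.75 × 400 × 2050 = 615.0 kN.
Governing: min(523.9, 1458.0, 615.0) = 523.9 kN → bolt shear.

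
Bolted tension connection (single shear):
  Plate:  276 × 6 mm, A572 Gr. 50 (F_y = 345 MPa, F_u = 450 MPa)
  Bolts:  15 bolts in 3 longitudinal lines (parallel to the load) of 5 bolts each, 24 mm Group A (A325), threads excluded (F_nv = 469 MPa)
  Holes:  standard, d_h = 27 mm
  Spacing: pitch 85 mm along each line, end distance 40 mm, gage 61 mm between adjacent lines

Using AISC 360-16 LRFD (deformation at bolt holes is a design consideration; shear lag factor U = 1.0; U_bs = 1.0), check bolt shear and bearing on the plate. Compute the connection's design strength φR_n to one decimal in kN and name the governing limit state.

1592.9 kN (bearing governs)

Bolt shear: A_b = π(24)²/4 = 452.39 mm². φR_n = 0.75 × 469 × 452.39 × 15 × 1 = 2386.9 kN.
Bearing (6 mm plate, F_u = 450 MPa): end bolts L_c = 40 − 27/2 = 26.5, R_n = min(1.2×26.5×6×450, 2.4×24×6×450) = 85.86 kN/bolt; interior L_c = 85 − 27 = 58, R_n = 155.52 kN/bolt. φR_n = 0.75 × (3×85.86 + 12×155.52) = 1592.9 kN.
Governing: min(2386.9, 1592.9) = 1592.9 kN → bearing.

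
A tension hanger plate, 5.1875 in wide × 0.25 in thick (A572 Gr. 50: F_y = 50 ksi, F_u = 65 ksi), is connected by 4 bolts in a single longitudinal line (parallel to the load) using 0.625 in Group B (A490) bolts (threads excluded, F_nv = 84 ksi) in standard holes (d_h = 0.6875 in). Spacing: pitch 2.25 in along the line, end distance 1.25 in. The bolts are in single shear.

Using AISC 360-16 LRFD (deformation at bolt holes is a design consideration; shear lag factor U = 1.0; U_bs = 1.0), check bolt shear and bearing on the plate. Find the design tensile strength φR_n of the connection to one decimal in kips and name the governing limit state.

Bolt shear: A_b = π(0.625)²/4 = 0.3068 in². φR_n = 0.75 × 84 × 0.3068 × 4 × 1 = 77.3 kips.
Bearing (0.25 in plate, F_u = 65 ksi): end bolts L_c = 1.25 − 0.6875/2 = 0.90625, R_n = min(1.2×0.90625×0.25×65, 2.4×0.625×0.25×65) = 17.672 kips/bolt; interior L_c = 2.25 − 0.6875 = 1.5625, R_n = 24.375 kips/bolt. φR_n = 0.75 × (1×17.672 + 3×24.375) = 68.1 kips.
Governing: min(77.3, 68.1) = 68.1 kips → bearing.

68.1 kips (bearing governs)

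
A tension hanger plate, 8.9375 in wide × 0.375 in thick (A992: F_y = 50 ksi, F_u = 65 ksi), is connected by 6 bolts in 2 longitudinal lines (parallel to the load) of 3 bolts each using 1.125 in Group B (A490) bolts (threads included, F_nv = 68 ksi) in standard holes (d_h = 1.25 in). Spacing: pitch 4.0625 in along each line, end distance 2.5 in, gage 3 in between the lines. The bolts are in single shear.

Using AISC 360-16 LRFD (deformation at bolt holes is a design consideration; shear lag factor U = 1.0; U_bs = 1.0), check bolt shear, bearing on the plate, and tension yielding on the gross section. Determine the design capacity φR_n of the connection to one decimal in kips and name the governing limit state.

Bolt shear: A_b = π(1.125)²/4 = 0.99402 in². φR_n = 0.75 × 68 × 0.99402 × 6 × 1 = 304.2 kips.
Bearing (0.375 in plate, F_u = 65 ksi): end bolts L_c = 2.5 − 1.25/2 = 1.875, R_n = min(1.2×1.875×0.375×65, 2.4×1.125×0.375×65) = 54.844 kips/bolt; interior L_c = 4.0625 − 1.25 = 2.8125, R_n = 65.813 kips/bolt. φR_n = 0.75 × (2×54.844 + 4×65.813) = 279.7 kips.
Tension yield (gross): A_g = 8.9375×0.375 = 3.3516 in². φR_n = 0.90 × 50 × 3.3516 = 150.8 kips.
Governing: min(304.2, 279.7, 150.8) = 150.8 kips → gross-section yield.

150.8 kips (gross-section yield governs)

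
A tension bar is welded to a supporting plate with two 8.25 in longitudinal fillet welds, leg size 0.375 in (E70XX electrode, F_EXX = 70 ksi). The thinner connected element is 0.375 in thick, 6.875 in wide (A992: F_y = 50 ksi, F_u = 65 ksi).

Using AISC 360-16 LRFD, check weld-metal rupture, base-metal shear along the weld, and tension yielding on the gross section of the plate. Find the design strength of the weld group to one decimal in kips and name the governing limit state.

116.0 kips (gross-section yield governs)

Weld metal: throat = 0.707×0.375 = 0.26513 in, L = 2×8.25 = 16.5 in. φR_n = 0.75 × 0.6 × 70 × 0.26513 × 16.5 = 137.8 kips.
Base metal shear (0.375 in plate): yield φR_n = 1.0×0.6×50×0.375×16.5 = 185.6 kips; rupture φR_n = 0.75×0.6×65×0.375×16.5 = 181.0 kips; take 181.0 kips (rupture).
Tension yield (gross): A_g = 6.875×0.375 = 2.5781 in². φR_n = 0.90 × 50 × 2.5781 = 116.0 kips.
Governing: min(137.8, 181.0, 116.0) = 116.0 kips → gross-section yield.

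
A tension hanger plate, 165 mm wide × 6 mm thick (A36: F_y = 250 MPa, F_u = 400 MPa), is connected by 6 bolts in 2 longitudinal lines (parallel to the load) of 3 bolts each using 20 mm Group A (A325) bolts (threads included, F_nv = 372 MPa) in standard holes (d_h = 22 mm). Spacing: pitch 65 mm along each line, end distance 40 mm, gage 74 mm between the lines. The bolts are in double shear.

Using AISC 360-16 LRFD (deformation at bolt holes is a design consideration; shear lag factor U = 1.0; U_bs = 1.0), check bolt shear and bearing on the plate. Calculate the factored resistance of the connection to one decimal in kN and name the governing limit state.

Bolt shear: A_b = π(20)²/4 = 314.16 mm². φR_n = 0.75 × 372 × 314.16 × 6 × 2 = 1051.8 kN.
Bearing (6 mm plate, F_u = 400 MPa): end bolts L_c = 40 − 22/2 = 29, R_n = min(1.2×29×6×400, 2.4×20×6×400) = 83.52 kN/bolt; interior L_c = 65 − 22 = 43, R_n = 115.2 kN/bolt. φR_n = 0.75 × (2×83.52 + 4×115.2) = 470.9 kN.
Governing: min(1051.8, 470.9) = 470.9 kN → bearing.

470.9 kN (bearing governs)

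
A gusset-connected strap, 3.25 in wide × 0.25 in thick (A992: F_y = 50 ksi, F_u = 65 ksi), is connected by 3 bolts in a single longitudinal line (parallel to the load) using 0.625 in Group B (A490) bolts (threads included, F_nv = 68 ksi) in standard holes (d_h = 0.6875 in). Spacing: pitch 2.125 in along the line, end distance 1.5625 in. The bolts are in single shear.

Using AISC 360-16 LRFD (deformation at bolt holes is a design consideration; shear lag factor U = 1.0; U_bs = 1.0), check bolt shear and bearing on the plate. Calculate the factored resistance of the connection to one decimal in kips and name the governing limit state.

Bolt shear: A_b = π(0.625)²/4 = 0.3068 in². φR_n = 0.75 × 68 × 0.3068 × 3 × 1 = 46.9 kips.
Bearing (0.25 in plate, F_u = 65 ksi): end bolts L_c = 1.5625 − 0.6875/2 = 1.21875, R_n = min(1.2×1.21875×0.25×65, 2.4×0.625×0.25×65) = 23.766 kips/bolt; interior L_c = 2.125 − 0.6875 = 1.4375, R_n = 24.375 kips/bolt. φR_n = 0.75 × (1×23.766 + 2×24.375) = 54.4 kips.
Governing: min(46.9, 54.4) = 46.9 kips → bolt shear.

46.9 kips (bolt shear governs)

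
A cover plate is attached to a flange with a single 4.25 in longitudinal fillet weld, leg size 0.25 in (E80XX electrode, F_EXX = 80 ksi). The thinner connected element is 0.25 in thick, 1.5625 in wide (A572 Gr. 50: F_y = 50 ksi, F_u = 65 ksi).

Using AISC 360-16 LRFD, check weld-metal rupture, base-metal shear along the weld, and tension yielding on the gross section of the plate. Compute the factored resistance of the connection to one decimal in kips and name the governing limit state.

Weld metal: throat = 0.707×0.25 = 0.17675 in, L = 4.25 in. φR_n = 0.75 × 0.6 × 80 × 0.17675 × 4.25 = 27.0 kips.
Base metal shear (0.25 in plate): yield φR_n = 1.0×0.6×50×0.25×4.25 = 31.9 kips; rupture φR_n = 0.75×0.6×65×0.25×4.25 = 31.1 kips; take 31.1 kips (rupture).
Tension yield (gross): A_g = 1.5625×0.25 = 0.39063 in². φR_n = 0.90 × 50 × 0.39063 = 17.6 kips.
Governing: min(27.0, 31.1, 17.6) = 17.6 kips → gross-section yield.

17.6 kips (gross-section yield governs)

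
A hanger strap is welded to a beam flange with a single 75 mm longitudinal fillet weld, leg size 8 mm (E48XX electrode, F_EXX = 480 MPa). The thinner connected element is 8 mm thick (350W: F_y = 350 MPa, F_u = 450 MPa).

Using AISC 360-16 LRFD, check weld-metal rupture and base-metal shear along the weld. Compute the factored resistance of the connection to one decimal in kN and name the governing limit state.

Weld metal: throat = 0.707×8 = 5.656 mm, L = 75 mm. φR_n = 0.75 × 0.6 × 480 × 5.656 × 75 = 91.6 kN.
Base metal shear (8 mm plate): yield φR_n = 1.0×0.6×350×8×75 = 126.0 kN; rupture φR_n = 0.75×0.6×450×8×75 = 121.5 kN; take 121.5 kN (rupture).
Governing: min(91.6, 121.5) = 91.6 kN → weld metal.

91.6 kN (weld metal governs)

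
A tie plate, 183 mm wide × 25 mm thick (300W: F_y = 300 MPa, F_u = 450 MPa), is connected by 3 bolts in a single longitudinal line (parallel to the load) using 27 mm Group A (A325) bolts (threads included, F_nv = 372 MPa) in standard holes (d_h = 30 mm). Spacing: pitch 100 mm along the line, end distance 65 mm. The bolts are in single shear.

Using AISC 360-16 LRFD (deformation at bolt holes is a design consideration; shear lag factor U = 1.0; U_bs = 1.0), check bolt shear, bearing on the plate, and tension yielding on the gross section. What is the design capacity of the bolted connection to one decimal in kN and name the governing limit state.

Bolt shear: A_b = π(27)²/4 = 572.56 mm². φR_n = 0.75 × 372 × 572.56 × 3 × 1 = 479.2 kN.
Bearing (25 mm plate, F_u = 450 MPa): end bolts L_c = 65 − 30/2 = 50, R_n = min(1.2×50×25×450, 2.4×27×25×450) = 675 kN/bolt; interior L_c = 100 − 30 = 70, R_n = 729 kN/bolt. φR_n = 0.75 × (1×675 + 2×729) = 1599.8 kN.
Tension yield (gross): A_g = 183×25 = 4575 mm². φR_n = 0.90 × 300 × 4575 = 1235.3 kN.
Governing: min(479.2, 1599.8, 1235.3) = 479.2 kN → bolt shear.

479.2 kN (bolt shear governs)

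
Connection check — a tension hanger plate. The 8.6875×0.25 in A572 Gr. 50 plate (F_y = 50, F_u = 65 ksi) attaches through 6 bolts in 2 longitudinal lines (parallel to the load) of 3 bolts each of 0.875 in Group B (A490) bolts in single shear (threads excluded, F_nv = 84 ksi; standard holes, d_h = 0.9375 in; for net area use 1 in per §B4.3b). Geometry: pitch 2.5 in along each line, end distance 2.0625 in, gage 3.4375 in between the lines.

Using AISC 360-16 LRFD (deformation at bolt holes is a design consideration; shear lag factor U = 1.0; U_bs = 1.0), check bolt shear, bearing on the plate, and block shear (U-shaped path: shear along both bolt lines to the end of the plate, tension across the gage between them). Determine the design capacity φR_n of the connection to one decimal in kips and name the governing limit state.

Bolt shear: A_b = π(0.875)²/4 = 0.60132 in². φR_n = 0.75 × 84 × 0.60132 × 6 × 1 = 227.3 kips.
Bearing (0.25 in plate, F_u = 65 ksi): end bolts L_c = 2.0625 − 0.9375/2 = 1.59375, R_n = min(1.2×1.59375×0.25×65, 2.4×0.875×0.25×65) = 31.078 kips/bolt; interior L_c = 2.5 − 0.9375 = 1.5625, R_n = 30.469 kips/bolt. φR_n = 0.75 × (2×31.078 + 4×30.469) = 138.0 kips.
Block shear: shear path 2×[2.0625+2×2.5] = 2×7.0625 in, A_gv = 3.5313, A_nv = 2×(7.0625 − 2.5×1)×0.25 = 2.2813 in²; tension across gage: (3.4375 − 1×1)×0.25 = 0.60938 in². R_n = min(0.6×65×2.2813, 0.6×50×3.5313) + 1.0×65×0.60938 = min(88.971, 105.94) + 39.61 = 128.58 kips. φR_n = 0.75 × 128.58 = 96.4 kips.
Governing: min(227.3, 138.0, 96.4) = 96.4 kips → block shear.

96.4 kips (block shear governs)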